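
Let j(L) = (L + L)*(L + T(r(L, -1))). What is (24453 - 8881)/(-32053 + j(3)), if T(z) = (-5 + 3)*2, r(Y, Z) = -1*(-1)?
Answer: -15572/32059 ≈ -0.48573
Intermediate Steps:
r(Y, Z) = 1
T(z) = -4 (T(z) = -2*2 = -4)
j(L) = 2*L*(-4 + L) (j(L) = (L + L)*(L - 4) = (2*L)*(-4 + L) = 2*L*(-4 + L))
(24453 - 8881)/(-32053 + j(3)) = (24453 - 8881)/(-32053 + 2*3*(-4 + 3)) = 15572/(-32053 + 2*3*(-1)) = 15572/(-32053 - 6) = 15572/(-32059) = 15572*(-1/32059) = -15572/32059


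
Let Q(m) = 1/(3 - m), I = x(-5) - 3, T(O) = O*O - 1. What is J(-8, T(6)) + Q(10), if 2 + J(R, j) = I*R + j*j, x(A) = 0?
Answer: 8728/7 ≈ 1246.9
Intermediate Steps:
T(O) = -1 + O² (T(O) = O² - 1 = -1 + O²)
I = -3 (I = 0 - 3 = -3)
J(R, j) = -2 + j² - 3*R (J(R, j) = -2 + (-3*R + j*j) = -2 + (-3*R + j²) = -2 + (j² - 3*R) = -2 + j² - 3*R)
J(-8, T(6)) + Q(10) = (-2 + (-1 + 6²)² - 3*(-8)) - 1/(-3 + 10) = (-2 + (-1 + 36)² + 24) - 1/7 = (-2 + 35² + 24) - 1*⅐ = (-2 + 1225 + 24) - ⅐ = 1247 - ⅐ = 8728/7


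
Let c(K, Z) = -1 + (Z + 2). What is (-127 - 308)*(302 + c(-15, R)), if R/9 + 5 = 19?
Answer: -186615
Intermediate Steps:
R = 126 (R = -45 + 9*19 = -45 + 171 = 126)
c(K, Z) = 1 + Z (c(K, Z) = -1 + (2 + Z) = 1 + Z)
(-127 - 308)*(302 + c(-15, R)) = (-127 - 308)*(302 + (1 + 126)) = -435*(302 + 127) = -435*429 = -186615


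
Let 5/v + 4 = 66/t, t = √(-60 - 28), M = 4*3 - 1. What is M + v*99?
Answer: -2519/131 + 1485*I*√22/131 ≈ -19.229 + 53.17*I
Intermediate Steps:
M = 11 (M = 12 - 1 = 11)
t = 2*I*√22 (t = √(-88) = 2*I*√22 ≈ 9.3808*I)
v = 5/(-4 - 3*I*√22/2) (v = 5/(-4 + 66/((2*I*√22))) = 5/(-4 + 66*(-I*√22/44)) = 5/(-4 - 3*I*√22/2) ≈ -0.30534 + 0.53707*I)
M + v*99 = 11 + (-40/131 + 15*I*√22/131)*99 = 11 + (-3960/131 + 1485*I*√22/131) = -2519/131 + 1485*I*√22/131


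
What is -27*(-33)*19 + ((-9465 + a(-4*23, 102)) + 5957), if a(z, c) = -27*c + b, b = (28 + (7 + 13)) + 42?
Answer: 10757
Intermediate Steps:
b = 90 (b = (28 + 20) + 42 = 48 + 42 = 90)
a(z, c) = 90 - 27*c (a(z, c) = -27*c + 90 = 90 - 27*c)
-27*(-33)*19 + ((-9465 + a(-4*23, 102)) + 5957) = -27*(-33)*19 + ((-9465 + (90 - 27*102)) + 5957) = 891*19 + ((-9465 + (90 - 2754)) + 5957) = 16929 + ((-9465 - 2664) + 5957) = 16929 + (-12129 + 5957) = 16929 - 6172 = 10757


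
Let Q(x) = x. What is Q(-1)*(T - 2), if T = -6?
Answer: 8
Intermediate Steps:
Q(-1)*(T - 2) = -(-6 - 2) = -1*(-8) = 8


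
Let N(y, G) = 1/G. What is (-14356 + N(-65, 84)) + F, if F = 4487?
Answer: -828995/84 ≈ -9869.0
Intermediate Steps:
(-14356 + N(-65, 84)) + F = (-14356 + 1/84) + 4487 = -1205903/84 + 4487 = -828995/84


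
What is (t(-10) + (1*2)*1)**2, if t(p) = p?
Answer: 64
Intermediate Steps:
(t(-10) + (1*2)*1)**2 = (-10 + (1*2)*1)**2 = (-10 + 2*1)**2 = (-10 + 2)**2 = (-8)**2 = 64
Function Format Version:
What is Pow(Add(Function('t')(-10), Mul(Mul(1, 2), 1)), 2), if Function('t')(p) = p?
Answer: 64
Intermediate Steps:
Pow(Add(Function('t')(-10), Mul(Mul(1, 2), 1)), 2) = Pow(Add(-10, Mul(Mul(1, 2), 1)), 2) = Pow(Add(-10, Mul(2, 1)), 2) = Pow(Add(-10, 2), 2) = Pow(-8, 2) = 64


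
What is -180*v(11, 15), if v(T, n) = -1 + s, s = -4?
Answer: 900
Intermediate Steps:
v(T, n) = -5 (v(T, n) = -1 - 4 = -5)
-180*v(11, 15) = -180*(-5) = 900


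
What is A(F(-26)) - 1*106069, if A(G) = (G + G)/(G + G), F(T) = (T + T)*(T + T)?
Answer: -106068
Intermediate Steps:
F(T) = 4*T² (F(T) = (2*T)*(2*T) = 4*T²)
A(G) = 1 (A(G) = (2*G)/((2*G)) = (2*G)*(1/(2*G)) = 1)
A(F(-26)) - 1*106069 = 1 - 1*106069 = 1 - 106069 = -106068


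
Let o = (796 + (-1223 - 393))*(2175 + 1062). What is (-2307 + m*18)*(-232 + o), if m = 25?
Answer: 4929540204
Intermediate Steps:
o = -2654340 (o = (796 - 1616)*3237 = -820*3237 = -2654340)
(-2307 + m*18)*(-232 + o) = (-2307 + 25*18)*(-232 - 2654340) = (-2307 + 450)*(-2654572) = -1857*(-2654572) = 4929540204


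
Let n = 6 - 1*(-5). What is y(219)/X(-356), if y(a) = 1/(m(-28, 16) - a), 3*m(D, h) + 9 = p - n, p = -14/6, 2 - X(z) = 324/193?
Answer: -1737/126356 ≈ -0.013747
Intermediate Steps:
X(z) = 62/193 (X(z) = 2 - 324/193 = 62/193)
n = 11 (n = 6 + 5 = 11)
p = -7/3 (p = -14*⅙ = -7/3 ≈ -2.3333)
m(D, h) = -67/9 (m(D, h) = -3 + (-7/3 - 1*11)/3 = -3 + (-7/3 - 11)/3 = -3 + (⅓)*(-40/3) = -3 - 40/9 = -67/9)
y(a) = 1/(-67/9 - a)
y(219)/X(-356) = (-9/(67 + 9*219))/(62/193) = -9/(67 + 1971)*(193/62) = -9/2038*(193/62) = -9*1/2038*(193/62) = -9/2038*193/62 = -1737/126356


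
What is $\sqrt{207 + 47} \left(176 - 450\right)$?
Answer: $- 274 \sqrt{254} \approx -4366.8$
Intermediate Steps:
$\sqrt{207 + 47} \left(176 - 450\right) = \sqrt{254} \left(-274\right) = - 274 \sqrt{254}$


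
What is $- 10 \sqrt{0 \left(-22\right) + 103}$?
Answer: $- 10 \sqrt{103} \approx -101.49$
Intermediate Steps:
$- 10 \sqrt{0 \left(-22\right) + 103} = - 10 \sqrt{0 + 103} = - 10 \sqrt{103}$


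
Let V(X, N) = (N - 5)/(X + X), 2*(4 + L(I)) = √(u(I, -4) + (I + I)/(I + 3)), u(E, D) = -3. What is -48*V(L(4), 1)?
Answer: -10752/461 - 192*I*√91/461 ≈ -23.323 - 3.973*I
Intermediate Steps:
L(I) = -4 + √(-3 + 2*I/(3 + I))/2 (L(I) = -4 + √(-3 + (I + I)/(I + 3))/2 = -4 + √(-3 + (2*I)/(3 + I))/2 = -4 + √(-3 + 2*I/(3 + I))/2)
V(X, N) = (-5 + N)/(2*X) (V(X, N) = (-5 + N)/((2*X)) = (-5 + N)*(1/(2*X)) = (-5 + N)/(2*X))
-48*V(L(4), 1) = -24*(-5 + 1)/(-4 + √((-9 - 1*4)/(3 + 4))/2) = -24*(-4)/(-4 + √((-9 - 4)/7)/2) = -24*(-4)/(-4 + √((⅐)*(-13))/2) = -24*(-4)/(-4 + √(-13/7)/2) = -24*(-4)/(-4 + (I*√91/7)/2) = -24*(-4)/(-4 + I*√91/14) = -(-96)/(-4 + I*√91/14) = 96/(-4 + I*√91/14)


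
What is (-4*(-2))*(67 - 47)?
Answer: 160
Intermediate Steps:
(-4*(-2))*(67 - 47) = 8*20 = 160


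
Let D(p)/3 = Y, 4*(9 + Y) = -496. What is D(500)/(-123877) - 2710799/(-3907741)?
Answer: 337364836382/484079231857 ≈ 0.69692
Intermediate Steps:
Y = -133 (Y = -9 + (¼)*(-496) = -9 - 124 = -133)
D(p) = -399 (D(p) = 3*(-133) = -399)
D(500)/(-123877) - 2710799/(-3907741) = -399/(-123877) - 2710799/(-3907741) = -399*(-1/123877) - 2710799*(-1/3907741) = 399/123877 + 2710799/3907741 = 337364836382/484079231857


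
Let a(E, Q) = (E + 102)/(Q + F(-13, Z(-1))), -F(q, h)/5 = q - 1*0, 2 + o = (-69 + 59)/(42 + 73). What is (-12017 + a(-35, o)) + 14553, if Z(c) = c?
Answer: 3671133/1447 ≈ 2537.1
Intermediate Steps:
o = -48/23 (o = -2 + (-69 + 59)/(42 + 73) = -2 - 10/115 = -2 - 10*1/115 = -2 - 2/23 = -48/23 ≈ -2.0870)
F(q, h) = -5*q (F(q, h) = -5*(q - 1*0) = -5*(q + 0) = -5*q)
a(E, Q) = (102 + E)/(65 + Q) (a(E, Q) = (E + 102)/(Q - 5*(-13)) = (102 + E)/(Q + 65) = (102 + E)/(65 + Q))
(-12017 + a(-35, o)) + 14553 = (-12017 + (102 - 35)/(65 - 48/23)) + 14553 = (-12017 + 67/(1447/23)) + 14553 = (-12017 + (23/1447)*67) + 14553 = (-12017 + 1541/1447) + 14553 = -17387058/1447 + 14553 = 3671133/1447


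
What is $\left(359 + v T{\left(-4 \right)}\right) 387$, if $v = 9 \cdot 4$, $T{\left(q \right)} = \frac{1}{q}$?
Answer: $135450$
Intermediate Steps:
$v = 36$
$\left(359 + v T{\left(-4 \right)}\right) 387 = \left(359 + \frac{36}{-4}\right) 387 = \left(359 + 36 \left(- \frac{1}{4}\right)\right) 387 = \left(359 - 9\right) 387 = 350 \cdot 387 = 135450$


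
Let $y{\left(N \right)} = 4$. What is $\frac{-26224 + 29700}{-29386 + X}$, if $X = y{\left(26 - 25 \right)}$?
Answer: $- \frac{1738}{14691} \approx -0.1183$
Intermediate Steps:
$X = 4$
$\frac{-26224 + 29700}{-29386 + X} = \frac{-26224 + 29700}{-29386 + 4} = \frac{3476}{-29382} = 3476 \left(- \frac{1}{29382}\right) = - \frac{1738}{14691}$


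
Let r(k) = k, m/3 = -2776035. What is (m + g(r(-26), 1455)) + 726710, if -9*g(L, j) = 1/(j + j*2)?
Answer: -298620802576/39285 ≈ -7.6014e+6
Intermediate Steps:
m = -8328105 (m = 3*(-2776035) = -8328105)
g(L, j) = -1/(27*j) (g(L, j) = -1/(9*(j + j*2)) = -1/(9*(j + 2*j)) = -1/(3*j)/9 = -1/(27*j))
(m + g(r(-26), 1455)) + 726710 = (-8328105 - 1/27/1455) + 726710 = (-8328105 - 1/27*1/1455) + 726710 = (-8328105 - 1/39285) + 726710 = -327169604926/39285 + 726710 = -298620802576/39285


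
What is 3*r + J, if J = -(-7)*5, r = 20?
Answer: 95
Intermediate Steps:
J = 35 (J = -7*(-5) = 35)
3*r + J = 3*20 + 35 = 60 + 35 = 95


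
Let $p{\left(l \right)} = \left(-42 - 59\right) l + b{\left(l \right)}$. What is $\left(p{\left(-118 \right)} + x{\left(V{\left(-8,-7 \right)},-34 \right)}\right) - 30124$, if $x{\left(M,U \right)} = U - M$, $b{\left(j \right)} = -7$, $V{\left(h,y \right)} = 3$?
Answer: $-18250$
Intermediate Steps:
$p{\left(l \right)} = -7 - 101 l$ ($p{\left(l \right)} = \left(-42 - 59\right) l - 7 = - 101 l - 7 = -7 - 101 l$)
$\left(p{\left(-118 \right)} + x{\left(V{\left(-8,-7 \right)},-34 \right)}\right) - 30124 = \left(\left(-7 - -11918\right) - 37\right) - 30124 = \left(\left(-7 + 11918\right) - 37\right) - 30124 = \left(11911 - 37\right) - 30124 = 11874 - 30124 = -18250$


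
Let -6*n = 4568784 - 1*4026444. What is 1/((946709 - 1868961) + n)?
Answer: -1/1012642 ≈ -9.8752e-7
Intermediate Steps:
n = -90390 (n = -(4568784 - 1*4026444)/6 = -(4568784 - 4026444)/6 = -⅙*542340 = -90390)
1/((946709 - 1868961) + n) = 1/((946709 - 1868961) - 90390) = 1/(-922252 - 90390) = 1/(-1012642) = -1/1012642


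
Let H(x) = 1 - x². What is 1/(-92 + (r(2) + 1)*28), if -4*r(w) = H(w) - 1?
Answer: -1/36 ≈ -0.027778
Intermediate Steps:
r(w) = w²/4 (r(w) = -((1 - w²) - 1)/4 = -(-1)*w²/4 = w²/4)
1/(-92 + (r(2) + 1)*28) = 1/(-92 + ((¼)*2² + 1)*28) = 1/(-92 + ((¼)*4 + 1)*28) = 1/(-92 + (1 + 1)*28) = 1/(-92 + 2*28) = 1/(-92 + 56) = 1/(-36) = -1/36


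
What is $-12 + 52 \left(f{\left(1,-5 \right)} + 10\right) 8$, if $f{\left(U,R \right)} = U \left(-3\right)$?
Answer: $2900$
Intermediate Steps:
$f{\left(U,R \right)} = - 3 U$
$-12 + 52 \left(f{\left(1,-5 \right)} + 10\right) 8 = -12 + 52 \left(\left(-3\right) 1 + 10\right) 8 = -12 + 52 \left(-3 + 10\right) 8 = -12 + 52 \cdot 7 \cdot 8 = -12 + 52 \cdot 56 = -12 + 2912 = 2900$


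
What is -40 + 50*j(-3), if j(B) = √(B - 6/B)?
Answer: -40 + 50*I ≈ -40.0 + 50.0*I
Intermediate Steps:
-40 + 50*j(-3) = -40 + 50*√(-3 - 6/(-3)) = -40 + 50*√(-3 - 6*(-⅓)) = -40 + 50*√(-3 + 2) = -40 + 50*√(-1) = -40 + 50*I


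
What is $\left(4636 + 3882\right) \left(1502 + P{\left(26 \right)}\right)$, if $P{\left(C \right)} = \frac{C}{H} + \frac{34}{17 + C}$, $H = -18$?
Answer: $\frac{4949136878}{387} \approx 1.2788 \cdot 10^{7}$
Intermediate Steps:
$P{\left(C \right)} = \frac{34}{17 + C} - \frac{C}{18}$ ($P{\left(C \right)} = \frac{C}{-18} + \frac{34}{17 + C} = C \left(- \frac{1}{18}\right) + \frac{34}{17 + C} = - \frac{C}{18} + \frac{34}{17 + C} = \frac{34}{17 + C} - \frac{C}{18}$)
$\left(4636 + 3882\right) \left(1502 + P{\left(26 \right)}\right) = \left(4636 + 3882\right) \left(1502 + \frac{612 - 26^{2} - 442}{18 \left(17 + 26\right)}\right) = 8518 \left(1502 + \frac{612 - 676 - 442}{18 \cdot 43}\right) = 8518 \left(1502 + \frac{1}{18} \cdot \frac{1}{43} \left(612 - 676 - 442\right)\right) = 8518 \left(1502 + \frac{1}{18} \cdot \frac{1}{43} \left(-506\right)\right) = 8518 \left(1502 - \frac{253}{387}\right) = 8518 \cdot \frac{581021}{387} = \frac{4949136878}{387}$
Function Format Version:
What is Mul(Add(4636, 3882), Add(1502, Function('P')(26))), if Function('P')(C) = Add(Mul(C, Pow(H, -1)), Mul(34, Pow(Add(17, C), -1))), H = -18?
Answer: Rational(4949136878, 387) ≈ 1.2788e+7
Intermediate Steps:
Function('P')(C) = Add(Mul(34, Pow(Add(17, C), -1)), Mul(Rational(-1, 18), C)) (Function('P')(C) = Add(Mul(C, Pow(-18, -1)), Mul(34, Pow(Add(17, C), -1))) = Add(Mul(C, Rational(-1, 18)), Mul(34, Pow(Add(17, C), -1))) = Add(Mul(Rational(-1, 18), C), Mul(34, Pow(Add(17, C), -1))) = Add(Mul(34, Pow(Add(17, C), -1)), Mul(Rational(-1, 18), C)))
Mul(Add(4636, 3882), Add(1502, Function('P')(26))) = Mul(Add(4636, 3882), Add(1502, Mul(Rational(1, 18), Pow(Add(17, 26), -1), Add(612, Mul(-1, Pow(26, 2)), Mul(-17, 26))))) = Mul(8518, Add(1502, Mul(Rational(1, 18), Pow(43, -1), Add(612, Mul(-1, 676), -442)))) = Mul(8518, Add(1502, Mul(Rational(1, 18), Rational(1, 43), Add(612, -676, -442)))) = Mul(8518, Add(1502, Mul(Rational(1, 18), Rational(1, 43), -506))) = Mul(8518, Add(1502, Rational(-253, 387))) = Mul(8518, Rational(581021, 387)) = Rational(4949136878, 387)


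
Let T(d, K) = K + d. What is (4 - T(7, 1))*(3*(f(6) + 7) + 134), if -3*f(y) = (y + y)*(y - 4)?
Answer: -524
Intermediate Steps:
f(y) = -2*y*(-4 + y)/3 (f(y) = -(y + y)*(y - 4)/3 = -2*y*(-4 + y)/3)
(4 - T(7, 1))*(3*(f(6) + 7) + 134) = (4 - (1 + 7))*(3*((2/3)*6*(4 - 1*6) + 7) + 134) = (4 - 1*8)*(3*((2/3)*6*(4 - 6) + 7) + 134) = (4 - 8)*(3*((2/3)*6*(-2) + 7) + 134) = -4*(3*(-8 + 7) + 134) = -4*(3*(-1) + 134) = -4*(-3 + 134) = -4*131 = -524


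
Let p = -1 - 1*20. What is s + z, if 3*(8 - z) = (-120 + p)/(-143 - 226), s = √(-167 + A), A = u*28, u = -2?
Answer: 2905/369 + I*√223 ≈ 7.8726 + 14.933*I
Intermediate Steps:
p = -21 (p = -1 - 20 = -21)
A = -56 (A = -2*28 = -56)
s = I*√223 (s = √(-167 - 56) = √(-223) = I*√223 ≈ 14.933*I)
z = 2905/369 (z = 8 - (-120 - 21)/(3*(-143 - 226)) = 8 - (-47)/(-369) = 8 - (-47)*(-1)/369 = 8 - ⅓*47/123 = 8 - 47/369 = 2905/369 ≈ 7.8726)
s + z = I*√223 + 2905/369 = 2905/369 + I*√223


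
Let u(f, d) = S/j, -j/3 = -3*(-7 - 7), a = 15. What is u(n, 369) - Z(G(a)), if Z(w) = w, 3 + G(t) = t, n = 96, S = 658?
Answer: -155/9 ≈ -17.222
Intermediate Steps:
G(t) = -3 + t
j = -126 (j = -(-9)*(-7 - 7) = -(-9)*(-14) = -3*42 = -126)
u(f, d) = -47/9 (u(f, d) = 658/(-126) = 658*(-1/126) = -47/9)
u(n, 369) - Z(G(a)) = -47/9 - (-3 + 15) = -47/9 - 1*12 = -47/9 - 12 = -155/9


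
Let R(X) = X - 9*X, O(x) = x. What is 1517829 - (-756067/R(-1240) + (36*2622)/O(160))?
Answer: 15051767443/9920 ≈ 1.5173e+6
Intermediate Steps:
R(X) = -8*X
1517829 - (-756067/R(-1240) + (36*2622)/O(160)) = 1517829 - (-756067/((-8*(-1240))) + (36*2622)/160) = 1517829 - (-756067/9920 + 94392*(1/160)) = 1517829 - (-756067*1/9920 + 11799/20) = 1517829 - (-756067/9920 + 11799/20) = 1517829 - 1*5096237/9920 = 1517829 - 5096237/9920 = 15051767443/9920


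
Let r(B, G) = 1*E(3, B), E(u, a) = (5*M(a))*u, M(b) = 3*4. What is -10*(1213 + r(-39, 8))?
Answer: -13930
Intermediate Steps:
M(b) = 12
E(u, a) = 60*u (E(u, a) = (5*12)*u = 60*u)
r(B, G) = 180 (r(B, G) = 1*(60*3) = 1*180 = 180)
-10*(1213 + r(-39, 8)) = -10*(1213 + 180) = -10*1393 = -13930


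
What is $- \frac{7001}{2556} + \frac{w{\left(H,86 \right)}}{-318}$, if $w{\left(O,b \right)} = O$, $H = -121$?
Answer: $- \frac{319507}{135468} \approx -2.3585$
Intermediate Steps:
$- \frac{7001}{2556} + \frac{w{\left(H,86 \right)}}{-318} = - \frac{7001}{2556} - \frac{121}{-318} = \left(-7001\right) \frac{1}{2556} - - \frac{121}{318} = - \frac{7001}{2556} + \frac{121}{318} = - \frac{319507}{135468}$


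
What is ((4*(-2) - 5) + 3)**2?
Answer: 100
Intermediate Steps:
((4*(-2) - 5) + 3)**2 = ((-8 - 5) + 3)**2 = (-13 + 3)**2 = (-10)**2 = 100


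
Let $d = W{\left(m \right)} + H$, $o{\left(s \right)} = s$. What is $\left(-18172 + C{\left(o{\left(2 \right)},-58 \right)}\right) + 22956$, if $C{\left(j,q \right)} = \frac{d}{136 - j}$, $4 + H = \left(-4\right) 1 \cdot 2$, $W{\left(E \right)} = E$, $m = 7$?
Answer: $\frac{641051}{134} \approx 4784.0$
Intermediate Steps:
$H = -12$ ($H = -4 + \left(-4\right) 1 \cdot 2 = -4 - 8 = -12$)
$d = -5$ ($d = 7 - 12 = -5$)
$C{\left(j,q \right)} = - \frac{5}{136 - j}$
$\left(-18172 + C{\left(o{\left(2 \right)},-58 \right)}\right) + 22956 = \left(-18172 + \frac{5}{-136 + 2}\right) + 22956 = \left(-18172 + \frac{5}{-134}\right) + 22956 = \left(-18172 + 5 \left(- \frac{1}{134}\right)\right) + 22956 = \left(-18172 - \frac{5}{134}\right) + 22956 = - \frac{2435053}{134} + 22956 = \frac{641051}{134}$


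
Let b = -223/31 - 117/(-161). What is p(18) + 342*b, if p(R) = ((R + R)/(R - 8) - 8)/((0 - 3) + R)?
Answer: -827989202/374325 ≈ -2212.0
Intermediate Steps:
p(R) = (-8 + 2*R/(-8 + R))/(-3 + R) (p(R) = ((2*R)/(-8 + R) - 8)/(-3 + R) = (2*R/(-8 + R) - 8)/(-3 + R) = (-8 + 2*R/(-8 + R))/(-3 + R))
b = -32276/4991 (b = -223*1/31 - 117*(-1/161) = -223/31 + 117/161 = -32276/4991 ≈ -6.4668)
p(18) + 342*b = 2*(32 - 3*18)/(24 + 18² - 11*18) + 342*(-32276/4991) = 2*(32 - 54)/(24 + 324 - 198) - 11038392/4991 = 2*(-22)/150 - 11038392/4991 = 2*(1/150)*(-22) - 11038392/4991 = -22/75 - 11038392/4991 = -827989202/374325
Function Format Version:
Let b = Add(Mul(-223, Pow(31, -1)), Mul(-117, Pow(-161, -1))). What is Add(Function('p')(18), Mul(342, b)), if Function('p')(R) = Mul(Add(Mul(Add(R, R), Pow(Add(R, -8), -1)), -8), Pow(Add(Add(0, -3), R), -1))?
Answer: Rational(-827989202, 374325) ≈ -2212.0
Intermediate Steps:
Function('p')(R) = Mul(Pow(Add(-3, R), -1), Add(-8, Mul(2, R, Pow(Add(-8, R), -1)))) (Function('p')(R) = Mul(Add(Mul(Mul(2, R), Pow(Add(-8, R), -1)), -8), Pow(Add(-3, R), -1)) = Mul(Add(Mul(2, R, Pow(Add(-8, R), -1)), -8), Pow(Add(-3, R), -1)) = Mul(Add(-8, Mul(2, R, Pow(Add(-8, R), -1))), Pow(Add(-3, R), -1)) = Mul(Pow(Add(-3, R), -1), Add(-8, Mul(2, R, Pow(Add(-8, R), -1)))))
b = Rational(-32276, 4991) (b = Add(Mul(-223, Rational(1, 31)), Mul(-117, Rational(-1, 161))) = Add(Rational(-223, 31), Rational(117, 161)) = Rational(-32276, 4991) ≈ -6.4668)
Add(Function('p')(18), Mul(342, b)) = Add(Mul(2, Pow(Add(24, Pow(18, 2), Mul(-11, 18)), -1), Add(32, Mul(-3, 18))), Mul(342, Rational(-32276, 4991))) = Add(Mul(2, Pow(Add(24, 324, -198), -1), Add(32, -54)), Rational(-11038392, 4991)) = Add(Mul(2, Pow(150, -1), -22), Rational(-11038392, 4991)) = Add(Mul(2, Rational(1, 150), -22), Rational(-11038392, 4991)) = Add(Rational(-22, 75), Rational(-11038392, 4991)) = Rational(-827989202, 374325)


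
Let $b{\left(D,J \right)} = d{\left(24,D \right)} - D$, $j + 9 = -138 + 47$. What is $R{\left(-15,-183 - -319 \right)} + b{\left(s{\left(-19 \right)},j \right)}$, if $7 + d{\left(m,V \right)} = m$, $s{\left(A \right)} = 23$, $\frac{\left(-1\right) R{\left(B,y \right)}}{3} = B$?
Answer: $39$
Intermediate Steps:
$R{\left(B,y \right)} = - 3 B$
$j = -100$ ($j = -9 + \left(-138 + 47\right) = -9 - 91 = -100$)
$d{\left(m,V \right)} = -7 + m$
$b{\left(D,J \right)} = 17 - D$ ($b{\left(D,J \right)} = \left(-7 + 24\right) - D = 17 - D$)
$R{\left(-15,-183 - -319 \right)} + b{\left(s{\left(-19 \right)},j \right)} = \left(-3\right) \left(-15\right) + \left(17 - 23\right) = 45 + \left(17 - 23\right) = 45 - 6 = 39$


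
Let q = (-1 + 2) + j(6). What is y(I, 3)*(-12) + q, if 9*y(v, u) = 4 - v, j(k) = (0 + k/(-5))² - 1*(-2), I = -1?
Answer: -167/75 ≈ -2.2267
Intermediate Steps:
j(k) = 2 + k²/25 (j(k) = (0 + k*(-⅕))² + 2 = (0 - k/5)² + 2 = (-k/5)² + 2 = k²/25 + 2 = 2 + k²/25)
y(v, u) = 4/9 - v/9 (y(v, u) = (4 - v)/9 = 4/9 - v/9)
q = 111/25 (q = (-1 + 2) + (2 + (1/25)*6²) = 1 + (2 + (1/25)*36) = 1 + (2 + 36/25) = 1 + 86/25 = 111/25 ≈ 4.4400)
y(I, 3)*(-12) + q = (4/9 - ⅑*(-1))*(-12) + 111/25 = (4/9 + ⅑)*(-12) + 111/25 = (5/9)*(-12) + 111/25 = -20/3 + 111/25 = -167/75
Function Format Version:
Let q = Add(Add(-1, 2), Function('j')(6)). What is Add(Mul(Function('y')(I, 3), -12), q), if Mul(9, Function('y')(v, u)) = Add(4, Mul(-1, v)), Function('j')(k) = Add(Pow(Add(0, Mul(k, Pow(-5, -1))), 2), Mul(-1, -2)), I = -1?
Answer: Rational(-167, 75) ≈ -2.2267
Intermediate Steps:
Function('j')(k) = Add(2, Mul(Rational(1, 25), Pow(k, 2))) (Function('j')(k) = Add(Pow(Add(0, Mul(k, Rational(-1, 5))), 2), 2) = Add(Pow(Add(0, Mul(Rational(-1, 5), k)), 2), 2) = Add(Pow(Mul(Rational(-1, 5), k), 2), 2) = Add(Mul(Rational(1, 25), Pow(k, 2)), 2) = Add(2, Mul(Rational(1, 25), Pow(k, 2))))
Function('y')(v, u) = Add(Rational(4, 9), Mul(Rational(-1, 9), v)) (Function('y')(v, u) = Mul(Rational(1, 9), Add(4, Mul(-1, v))) = Add(Rational(4, 9), Mul(Rational(-1, 9), v)))
q = Rational(111, 25) (q = Add(Add(-1, 2), Add(2, Mul(Rational(1, 25), Pow(6, 2)))) = Add(1, Add(2, Mul(Rational(1, 25), 36))) = Add(1, Add(2, Rational(36, 25))) = Add(1, Rational(86, 25)) = Rational(111, 25) ≈ 4.4400)
Add(Mul(Function('y')(I, 3), -12), q) = Add(Mul(Add(Rational(4, 9), Mul(Rational(-1, 9), -1)), -12), Rational(111, 25)) = Add(Mul(Add(Rational(4, 9), Rational(1, 9)), -12), Rational(111, 25)) = Add(Mul(Rational(5, 9), -12), Rational(111, 25)) = Add(Rational(-20, 3), Rational(111, 25)) = Rational(-167, 75)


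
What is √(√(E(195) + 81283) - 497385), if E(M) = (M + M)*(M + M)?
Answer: √(-497385 + √233383) ≈ 704.91*I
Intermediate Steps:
E(M) = 4*M² (E(M) = (2*M)*(2*M) = 4*M²)
√(√(E(195) + 81283) - 497385) = √(√(4*195² + 81283) - 497385) = √(√(4*38025 + 81283) - 497385) = √(√(152100 + 81283) - 497385) = √(√233383 - 497385) = √(-497385 + √233383)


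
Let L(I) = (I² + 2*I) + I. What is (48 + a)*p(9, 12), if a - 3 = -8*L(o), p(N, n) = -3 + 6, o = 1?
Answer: 57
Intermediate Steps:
p(N, n) = 3
L(I) = I² + 3*I
a = -29 (a = 3 - 8*(3 + 1) = 3 - 8*4 = 3 - 32 = -29)
(48 + a)*p(9, 12) = (48 - 29)*3 = 19*3 = 57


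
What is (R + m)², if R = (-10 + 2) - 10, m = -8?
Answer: 676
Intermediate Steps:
R = -18 (R = -8 - 10 = -18)
(R + m)² = (-18 - 8)² = (-26)² = 676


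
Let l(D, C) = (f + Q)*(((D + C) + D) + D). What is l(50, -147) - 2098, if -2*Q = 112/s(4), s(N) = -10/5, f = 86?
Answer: -1756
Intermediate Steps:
s(N) = -2 (s(N) = -10*⅕ = -2)
Q = 28 (Q = -56/(-2) = -56*(-1)/2 = -½*(-56) = 28)
l(D, C) = 114*C + 342*D (l(D, C) = (86 + 28)*(((D + C) + D) + D) = 114*(((C + D) + D) + D) = 114*((C + 2*D) + D) = 114*(C + 3*D) = 114*C + 342*D)
l(50, -147) - 2098 = (114*(-147) + 342*50) - 2098 = (-16758 + 17100) - 2098 = 342 - 2098 = -1756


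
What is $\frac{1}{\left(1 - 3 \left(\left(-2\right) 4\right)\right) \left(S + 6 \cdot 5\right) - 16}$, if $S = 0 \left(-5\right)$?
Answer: $\frac{1}{734} \approx 0.0013624$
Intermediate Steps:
$S = 0$
$\frac{1}{\left(1 - 3 \left(\left(-2\right) 4\right)\right) \left(S + 6 \cdot 5\right) - 16} = \frac{1}{\left(1 - 3 \left(\left(-2\right) 4\right)\right) \left(0 + 6 \cdot 5\right) - 16} = \frac{1}{\left(1 - -24\right) \left(0 + 30\right) - 16} = \frac{1}{\left(1 + 24\right) 30 - 16} = \frac{1}{25 \cdot 30 - 16} = \frac{1}{750 - 16} = \frac{1}{734}$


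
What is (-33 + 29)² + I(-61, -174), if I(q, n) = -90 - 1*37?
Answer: -111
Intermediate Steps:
I(q, n) = -127 (I(q, n) = -90 - 37 = -127)
(-33 + 29)² + I(-61, -174) = (-33 + 29)² - 127 = (-4)² - 127 = 16 - 127 = -111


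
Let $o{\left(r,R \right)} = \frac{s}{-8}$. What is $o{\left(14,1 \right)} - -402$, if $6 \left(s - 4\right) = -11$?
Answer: $\frac{19283}{48} \approx 401.73$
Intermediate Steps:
$s = \frac{13}{6}$ ($s = 4 + \frac{1}{6} \left(-11\right) = 4 - \frac{11}{6} = \frac{13}{6} \approx 2.1667$)
$o{\left(r,R \right)} = - \frac{13}{48}$ ($o{\left(r,R \right)} = \frac{13}{6 \left(-8\right)} = \frac{13}{6} \left(- \frac{1}{8}\right) = - \frac{13}{48}$)
$o{\left(14,1 \right)} - -402 = - \frac{13}{48} - -402 = - \frac{13}{48} + 402 = \frac{19283}{48}$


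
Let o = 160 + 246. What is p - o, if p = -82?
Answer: -488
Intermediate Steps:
o = 406
p - o = -82 - 1*406 = -82 - 406 = -488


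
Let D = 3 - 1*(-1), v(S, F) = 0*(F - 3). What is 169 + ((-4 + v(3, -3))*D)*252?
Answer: -3863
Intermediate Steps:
v(S, F) = 0 (v(S, F) = 0*(-3 + F) = 0)
D = 4 (D = 3 + 1 = 4)
169 + ((-4 + v(3, -3))*D)*252 = 169 + ((-4 + 0)*4)*252 = 169 - 4*4*252 = 169 - 16*252 = 169 - 4032 = -3863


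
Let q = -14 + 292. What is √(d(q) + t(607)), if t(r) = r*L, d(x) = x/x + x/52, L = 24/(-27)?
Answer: I*√3244046/78 ≈ 23.091*I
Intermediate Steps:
L = -8/9 (L = 24*(-1/27) = -8/9 ≈ -0.88889)
q = 278
d(x) = 1 + x/52 (d(x) = 1 + x*(1/52) = 1 + x/52)
t(r) = -8*r/9 (t(r) = r*(-8/9) = -8*r/9)
√(d(q) + t(607)) = √((1 + (1/52)*278) - 8/9*607) = √((1 + 139/26) - 4856/9) = √(165/26 - 4856/9) = √(-124771/234) = I*√3244046/78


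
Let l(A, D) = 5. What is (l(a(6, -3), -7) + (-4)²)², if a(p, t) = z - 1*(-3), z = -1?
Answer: 441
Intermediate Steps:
a(p, t) = 2 (a(p, t) = -1 - 1*(-3) = -1 + 3 = 2)
(l(a(6, -3), -7) + (-4)²)² = (5 + (-4)²)² = (5 + 16)² = 21² = 441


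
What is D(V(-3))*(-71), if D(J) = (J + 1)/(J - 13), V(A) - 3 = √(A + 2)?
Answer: 2769/101 + 994*I/101 ≈ 27.416 + 9.8416*I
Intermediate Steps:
V(A) = 3 + √(2 + A) (V(A) = 3 + √(A + 2) = 3 + √(2 + A))
D(J) = (1 + J)/(-13 + J)
D(V(-3))*(-71) = ((1 + (3 + √(2 - 3)))/(-13 + (3 + √(2 - 3))))*(-71) = ((1 + (3 + √(-1)))/(-13 + (3 + √(-1))))*(-71) = ((1 + (3 + I))/(-13 + (3 + I)))*(-71) = ((4 + I)/(-10 + I))*(-71) = (((-10 - I)/101)*(4 + I))*(-71) = ((-10 - I)*(4 + I)/101)*(-71) = -71*(-10 - I)*(4 + I)/101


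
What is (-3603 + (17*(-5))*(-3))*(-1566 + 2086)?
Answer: -1740960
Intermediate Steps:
(-3603 + (17*(-5))*(-3))*(-1566 + 2086) = (-3603 - 85*(-3))*520 = (-3603 + 255)*520 = -3348*520 = -1740960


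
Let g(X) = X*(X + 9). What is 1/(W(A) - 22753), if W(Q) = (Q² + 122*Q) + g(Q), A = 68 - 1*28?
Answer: -1/14313 ≈ -6.9867e-5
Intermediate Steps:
A = 40 (A = 68 - 28 = 40)
g(X) = X*(9 + X)
W(Q) = Q² + 122*Q + Q*(9 + Q) (W(Q) = (Q² + 122*Q) + Q*(9 + Q) = Q² + 122*Q + Q*(9 + Q))
1/(W(A) - 22753) = 1/(40*(131 + 2*40) - 22753) = 1/(40*(131 + 80) - 22753) = 1/(40*211 - 22753) = 1/(8440 - 22753) = 1/(-14313) = -1/14313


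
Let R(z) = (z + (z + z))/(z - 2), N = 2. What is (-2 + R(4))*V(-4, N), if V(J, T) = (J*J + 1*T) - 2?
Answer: 64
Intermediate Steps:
V(J, T) = -2 + T + J**2 (V(J, T) = (J**2 + T) - 2 = (T + J**2) - 2 = -2 + T + J**2)
R(z) = 3*z/(-2 + z) (R(z) = (z + 2*z)/(-2 + z) = (3*z)/(-2 + z) = 3*z/(-2 + z))
(-2 + R(4))*V(-4, N) = (-2 + 3*4/(-2 + 4))*(-2 + 2 + (-4)**2) = (-2 + 3*4/2)*(-2 + 2 + 16) = (-2 + 3*4*(1/2))*16 = (-2 + 6)*16 = 4*16 = 64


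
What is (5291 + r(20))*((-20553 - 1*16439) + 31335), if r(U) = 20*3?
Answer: -30270607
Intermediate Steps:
r(U) = 60
(5291 + r(20))*((-20553 - 1*16439) + 31335) = (5291 + 60)*((-20553 - 1*16439) + 31335) = 5351*((-20553 - 16439) + 31335) = 5351*(-36992 + 31335) = 5351*(-5657) = -30270607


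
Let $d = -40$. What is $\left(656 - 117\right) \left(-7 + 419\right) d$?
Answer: $-8882720$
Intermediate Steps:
$\left(656 - 117\right) \left(-7 + 419\right) d = \left(656 - 117\right) \left(-7 + 419\right) \left(-40\right) = 539 \cdot 412 \left(-40\right) = 222068 \left(-40\right) = -8882720$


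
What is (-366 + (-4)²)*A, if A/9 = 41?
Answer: -129150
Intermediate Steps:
A = 369 (A = 9*41 = 369)
(-366 + (-4)²)*A = (-366 + (-4)²)*369 = (-366 + 16)*369 = -350*369 = -129150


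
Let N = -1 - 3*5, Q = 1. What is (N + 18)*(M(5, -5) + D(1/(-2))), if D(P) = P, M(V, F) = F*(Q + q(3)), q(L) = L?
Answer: -41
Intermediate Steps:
M(V, F) = 4*F (M(V, F) = F*(1 + 3) = F*4 = 4*F)
N = -16 (N = -1 - 15 = -16)
(N + 18)*(M(5, -5) + D(1/(-2))) = (-16 + 18)*(4*(-5) + 1/(-2)) = 2*(-20 - 1/2) = 2*(-41/2) = -41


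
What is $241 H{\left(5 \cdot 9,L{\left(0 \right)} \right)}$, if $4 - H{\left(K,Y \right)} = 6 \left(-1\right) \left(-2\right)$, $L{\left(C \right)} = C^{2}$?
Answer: $-1928$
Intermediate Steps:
$H{\left(K,Y \right)} = -8$ ($H{\left(K,Y \right)} = 4 - 6 \left(-1\right) \left(-2\right) = 4 - \left(-6\right) \left(-2\right) = 4 - 12 = -8$)
$241 H{\left(5 \cdot 9,L{\left(0 \right)} \right)} = 241 \left(-8\right) = -1928$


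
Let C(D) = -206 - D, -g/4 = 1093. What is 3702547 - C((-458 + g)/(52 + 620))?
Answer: 59243933/16 ≈ 3.7027e+6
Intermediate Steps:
g = -4372 (g = -4*1093 = -4372)
3702547 - C((-458 + g)/(52 + 620)) = 3702547 - (-206 - (-458 - 4372)/(52 + 620)) = 3702547 - (-206 - (-4830)/672) = 3702547 - (-206 - 1*(-115/16)) = 3702547 - (-206 + 115/16) = 3702547 - 1*(-3181/16) = 3702547 + 3181/16 = 59243933/16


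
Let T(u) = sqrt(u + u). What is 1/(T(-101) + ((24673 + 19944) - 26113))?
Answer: 9252/171199109 - I*sqrt(202)/342398218 ≈ 5.4042e-5 - 4.1509e-8*I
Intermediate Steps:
T(u) = sqrt(2)*sqrt(u) (T(u) = sqrt(2*u) = sqrt(2)*sqrt(u))
1/(T(-101) + ((24673 + 19944) - 26113)) = 1/(sqrt(2)*sqrt(-101) + ((24673 + 19944) - 26113)) = 1/(sqrt(2)*(I*sqrt(101)) + (44617 - 26113)) = 1/(I*sqrt(202) + 18504) = 1/(18504 + I*sqrt(202))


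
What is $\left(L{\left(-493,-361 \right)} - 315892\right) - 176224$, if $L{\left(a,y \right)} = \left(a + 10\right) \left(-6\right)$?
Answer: $-489218$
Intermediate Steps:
$L{\left(a,y \right)} = -60 - 6 a$ ($L{\left(a,y \right)} = \left(10 + a\right) \left(-6\right) = -60 - 6 a$)
$\left(L{\left(-493,-361 \right)} - 315892\right) - 176224 = \left(\left(-60 - -2958\right) - 315892\right) - 176224 = \left(\left(-60 + 2958\right) - 315892\right) - 176224 = \left(2898 - 315892\right) - 176224 = -312994 - 176224 = -489218$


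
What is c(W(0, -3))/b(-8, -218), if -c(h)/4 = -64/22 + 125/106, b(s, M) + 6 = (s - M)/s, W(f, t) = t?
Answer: -16136/75207 ≈ -0.21455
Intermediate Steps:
b(s, M) = -6 + (s - M)/s
c(h) = 4034/583 (c(h) = -4*(-64/22 + 125/106) = -4*(-64*1/22 + 125*(1/106)) = -4*(-32/11 + 125/106) = -4*(-2017/1166) = 4034/583)
c(W(0, -3))/b(-8, -218) = 4034/(583*(-5 - 1*(-218)/(-8))) = 4034/(583*(-5 - 1*(-218)*(-⅛))) = 4034/(583*(-5 - 109/4)) = 4034/(583*(-129/4)) = (4034/583)*(-4/129) = -16136/75207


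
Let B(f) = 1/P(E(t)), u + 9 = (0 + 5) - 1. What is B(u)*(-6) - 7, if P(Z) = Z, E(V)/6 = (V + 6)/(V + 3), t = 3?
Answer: -23/3 ≈ -7.6667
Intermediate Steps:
u = -5 (u = -9 + ((0 + 5) - 1) = -9 + (5 - 1) = -9 + 4 = -5)
E(V) = 6*(6 + V)/(3 + V) (E(V) = 6*((V + 6)/(V + 3)) = 6*((6 + V)/(3 + V)) = 6*(6 + V)/(3 + V))
B(f) = 1/9 (B(f) = 1/(6*(6 + 3)/(3 + 3)) = 1/(6*9/6) = 1/(6*(1/6)*9) = 1/9)
B(u)*(-6) - 7 = (1/9)*(-6) - 7 = -2/3 - 7 = -23/3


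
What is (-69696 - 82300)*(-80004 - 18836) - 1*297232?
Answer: 15022987408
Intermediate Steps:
(-69696 - 82300)*(-80004 - 18836) - 1*297232 = -151996*(-98840) - 297232 = 15023284640 - 297232 = 15022987408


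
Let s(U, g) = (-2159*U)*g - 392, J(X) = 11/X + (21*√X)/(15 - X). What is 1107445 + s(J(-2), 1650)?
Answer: 20699978 - 4400550*I*√2 ≈ 2.07e+7 - 6.2233e+6*I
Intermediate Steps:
J(X) = 11/X + 21*√X/(15 - X)
s(U, g) = -392 - 2159*U*g (s(U, g) = -2159*U*g - 392 = -392 - 2159*U*g)
1107445 + s(J(-2), 1650) = 1107445 + (-392 - 2159*(-165 - (-42)*I*√2 + 11*(-2))/((-2)*(-15 - 2))*1650) = 1107445 + (-392 - 2159*(-½*(-165 - (-42)*I*√2 - 22)/(-17))*1650) = 1107445 + (-392 - 2159*(-½*(-1/17)*(-165 + 42*I*√2 - 22))*1650) = 1107445 + (-392 - 2159*(-½*(-1/17)*(-187 + 42*I*√2))*1650) = 1107445 + (-392 - 2159*(-11/2 + 21*I*√2/17)*1650) = 1107445 + (-392 + (19592925 - 4400550*I*√2)) = 1107445 + (19592533 - 4400550*I*√2) = 20699978 - 4400550*I*√2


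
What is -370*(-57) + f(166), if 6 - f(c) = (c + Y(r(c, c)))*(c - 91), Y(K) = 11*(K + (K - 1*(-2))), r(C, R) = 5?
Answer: -1254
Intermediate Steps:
Y(K) = 22 + 22*K (Y(K) = 11*(K + (K + 2)) = 11*(K + (2 + K)) = 11*(2 + 2*K) = 22 + 22*K)
f(c) = 6 - (-91 + c)*(132 + c) (f(c) = 6 - (c + (22 + 22*5))*(c - 91) = 6 - (c + (22 + 110))*(-91 + c) = 6 - (c + 132)*(-91 + c) = 6 - (132 + c)*(-91 + c) = 6 - (-91 + c)*(132 + c))
-370*(-57) + f(166) = -370*(-57) + (12018 - 1*166**2 - 41*166) = 21090 + (12018 - 1*27556 - 6806) = 21090 + (12018 - 27556 - 6806) = 21090 - 22344 = -1254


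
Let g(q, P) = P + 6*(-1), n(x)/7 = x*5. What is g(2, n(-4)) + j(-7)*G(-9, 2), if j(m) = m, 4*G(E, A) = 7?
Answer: -633/4 ≈ -158.25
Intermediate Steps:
G(E, A) = 7/4 (G(E, A) = (¼)*7 = 7/4)
n(x) = 35*x (n(x) = 7*(x*5) = 7*(5*x) = 35*x)
g(q, P) = -6 + P (g(q, P) = P - 6 = -6 + P)
g(2, n(-4)) + j(-7)*G(-9, 2) = (-6 + 35*(-4)) - 7*7/4 = (-6 - 140) - 49/4 = -146 - 49/4 = -633/4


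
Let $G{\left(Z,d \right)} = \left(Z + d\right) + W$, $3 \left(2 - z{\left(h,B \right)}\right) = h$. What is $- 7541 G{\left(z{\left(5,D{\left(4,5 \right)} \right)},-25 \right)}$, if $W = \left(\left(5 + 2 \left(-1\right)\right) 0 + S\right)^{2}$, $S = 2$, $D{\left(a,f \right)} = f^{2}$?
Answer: $\frac{467542}{3} \approx 1.5585 \cdot 10^{5}$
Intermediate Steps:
$z{\left(h,B \right)} = 2 - \frac{h}{3}$
$W = 4$ ($W = \left(\left(5 + 2 \left(-1\right)\right) 0 + 2\right)^{2} = \left(\left(5 - 2\right) 0 + 2\right)^{2} = \left(3 \cdot 0 + 2\right)^{2} = \left(0 + 2\right)^{2} = 2^{2} = 4$)
$G{\left(Z,d \right)} = 4 + Z + d$ ($G{\left(Z,d \right)} = \left(Z + d\right) + 4 = 4 + Z + d$)
$- 7541 G{\left(z{\left(5,D{\left(4,5 \right)} \right)},-25 \right)} = - 7541 \left(4 + \left(2 - \frac{5}{3}\right) - 25\right) = - 7541 \left(4 + \frac{1}{3} - 25\right) = \left(-7541\right) \left(- \frac{62}{3}\right) = \frac{467542}{3}$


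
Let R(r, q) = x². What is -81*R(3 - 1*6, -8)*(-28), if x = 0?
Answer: 0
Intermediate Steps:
R(r, q) = 0 (R(r, q) = 0² = 0)
-81*R(3 - 1*6, -8)*(-28) = -81*0*(-28) = 0*(-28) = 0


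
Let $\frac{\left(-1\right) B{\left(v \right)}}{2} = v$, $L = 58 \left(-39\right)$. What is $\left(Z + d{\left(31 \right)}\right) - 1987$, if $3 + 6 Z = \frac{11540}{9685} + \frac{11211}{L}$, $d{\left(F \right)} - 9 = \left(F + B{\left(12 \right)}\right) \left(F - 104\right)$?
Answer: $- \frac{559511717}{224692} \approx -2490.1$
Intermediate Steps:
$L = -2262$
$B{\left(v \right)} = - 2 v$
$d{\left(F \right)} = 9 + \left(-104 + F\right) \left(-24 + F\right)$ ($d{\left(F \right)} = 9 + \left(F - 24\right) \left(F - 104\right) = 9 + \left(F - 24\right) \left(-104 + F\right) = 9 + \left(-24 + F\right) \left(-104 + F\right) = 9 + \left(-104 + F\right) \left(-24 + F\right)$)
$Z = - \frac{253329}{224692}$ ($Z = - \frac{1}{2} + \frac{\frac{11540}{9685} + \frac{11211}{-2262}}{6} = - \frac{1}{2} + \frac{11540 \cdot \frac{1}{9685} + 11211 \left(- \frac{1}{2262}\right)}{6} = - \frac{1}{2} + \frac{\frac{2308}{1937} - \frac{3737}{754}}{6} = - \frac{1}{2} + \frac{1}{6} \left(- \frac{422949}{112346}\right) = - \frac{1}{2} - \frac{140983}{224692} = - \frac{253329}{224692} \approx -1.1274$)
$\left(Z + d{\left(31 \right)}\right) - 1987 = \left(- \frac{253329}{224692} + \left(2505 + 31^{2} - 3968\right)\right) - 1987 = \left(- \frac{253329}{224692} + \left(2505 + 961 - 3968\right)\right) - 1987 = \left(- \frac{253329}{224692} - 502\right) - 1987 = - \frac{113048713}{224692} - 1987 = - \frac{559511717}{224692}$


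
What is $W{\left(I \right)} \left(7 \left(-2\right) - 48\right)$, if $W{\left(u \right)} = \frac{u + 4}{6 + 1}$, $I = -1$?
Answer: $- \frac{186}{7} \approx -26.571$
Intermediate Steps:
$W{\left(u \right)} = \frac{4}{7} + \frac{u}{7}$ ($W{\left(u \right)} = \frac{4 + u}{7} = \left(4 + u\right) \frac{1}{7} = \frac{4}{7} + \frac{u}{7}$)
$W{\left(I \right)} \left(7 \left(-2\right) - 48\right) = \left(\frac{4}{7} + \frac{1}{7} \left(-1\right)\right) \left(7 \left(-2\right) - 48\right) = \left(\frac{4}{7} - \frac{1}{7}\right) \left(-14 - 48\right) = \frac{3}{7} \left(-62\right) = - \frac{186}{7}$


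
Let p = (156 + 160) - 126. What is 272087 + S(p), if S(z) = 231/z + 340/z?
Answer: 51697101/190 ≈ 2.7209e+5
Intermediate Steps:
p = 190 (p = 316 - 126 = 190)
S(z) = 571/z
272087 + S(p) = 272087 + 571/190 = 51697101/190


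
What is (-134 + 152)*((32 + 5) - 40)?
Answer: -54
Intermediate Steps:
(-134 + 152)*((32 + 5) - 40) = 18*(37 - 40) = 18*(-3) = -54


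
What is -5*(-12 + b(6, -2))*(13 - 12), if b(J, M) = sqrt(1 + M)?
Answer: 60 - 5*I ≈ 60.0 - 5.0*I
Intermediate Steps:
-5*(-12 + b(6, -2))*(13 - 12) = -5*(-12 + sqrt(1 - 2))*(13 - 12) = -5*(-12 + sqrt(-1)) = -5*(-12 + I) = 60 - 5*I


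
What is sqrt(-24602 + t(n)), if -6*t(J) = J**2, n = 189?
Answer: I*sqrt(122222)/2 ≈ 174.8*I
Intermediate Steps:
t(J) = -J**2/6
sqrt(-24602 + t(n)) = sqrt(-24602 - 1/6*189**2) = sqrt(-24602 - 1/6*35721) = sqrt(-24602 - 11907/2) = sqrt(-61111/2) = I*sqrt(122222)/2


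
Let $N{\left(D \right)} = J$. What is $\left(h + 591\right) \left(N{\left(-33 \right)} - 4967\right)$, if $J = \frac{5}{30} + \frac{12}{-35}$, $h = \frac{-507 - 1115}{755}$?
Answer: $- \frac{463747639381}{158550} \approx -2.9249 \cdot 10^{6}$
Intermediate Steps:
$h = - \frac{1622}{755}$ ($h = \left(-507 - 1115\right) \frac{1}{755} = \left(-1622\right) \frac{1}{755} = - \frac{1622}{755} \approx -2.1483$)
$J = - \frac{37}{210}$ ($J = 5 \cdot \frac{1}{30} + 12 \left(- \frac{1}{35}\right) = \frac{1}{6} - \frac{12}{35} = - \frac{37}{210} \approx -0.17619$)
$N{\left(D \right)} = - \frac{37}{210}$
$\left(h + 591\right) \left(N{\left(-33 \right)} - 4967\right) = \left(- \frac{1622}{755} + 591\right) \left(- \frac{37}{210} - 4967\right) = \frac{444583}{755} \left(- \frac{1043107}{210}\right) = - \frac{463747639381}{158550}$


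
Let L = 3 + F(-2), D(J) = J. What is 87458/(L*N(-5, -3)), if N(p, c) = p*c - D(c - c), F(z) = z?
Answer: 87458/15 ≈ 5830.5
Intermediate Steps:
N(p, c) = c*p (N(p, c) = p*c - (c - c) = c*p - 1*0 = c*p + 0 = c*p)
L = 1 (L = 3 - 2 = 1)
87458/(L*N(-5, -3)) = 87458/(1*(-3*(-5))) = 87458/(1*15) = 87458/15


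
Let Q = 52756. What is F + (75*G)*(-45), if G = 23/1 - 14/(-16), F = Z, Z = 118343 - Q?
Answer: -119929/8 ≈ -14991.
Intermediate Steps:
Z = 65587 (Z = 118343 - 1*52756 = 118343 - 52756 = 65587)
F = 65587
G = 191/8 (G = 23*1 - 14*(-1/16) = 23 + 7/8 = 191/8 ≈ 23.875)
F + (75*G)*(-45) = 65587 + (75*(191/8))*(-45) = 65587 + (14325/8)*(-45) = 65587 - 644625/8 = -119929/8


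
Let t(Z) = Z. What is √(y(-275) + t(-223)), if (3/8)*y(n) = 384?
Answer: 3*√89 ≈ 28.302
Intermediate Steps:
y(n) = 1024 (y(n) = (8/3)*384 = 1024)
√(y(-275) + t(-223)) = √(1024 - 223) = √801 = 3*√89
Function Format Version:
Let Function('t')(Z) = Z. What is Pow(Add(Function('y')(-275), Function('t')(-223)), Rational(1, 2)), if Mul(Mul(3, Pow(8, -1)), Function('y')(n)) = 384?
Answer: Mul(3, Pow(89, Rational(1, 2))) ≈ 28.302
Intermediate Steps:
Function('y')(n) = 1024 (Function('y')(n) = Mul(Rational(8, 3), 384) = 1024)
Pow(Add(Function('y')(-275), Function('t')(-223)), Rational(1, 2)) = Pow(Add(1024, -223), Rational(1, 2)) = Pow(801, Rational(1, 2)) = Mul(3, Pow(89, Rational(1, 2)))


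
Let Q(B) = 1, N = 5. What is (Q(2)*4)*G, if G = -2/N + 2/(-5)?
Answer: -16/5 ≈ -3.2000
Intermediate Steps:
G = -4/5 (G = -2/5 + 2/(-5) = -2*1/5 + 2*(-1/5) = -2/5 - 2/5 = -4/5 ≈ -0.80000)
(Q(2)*4)*G = (1*4)*(-4/5) = 4*(-4/5) = -16/5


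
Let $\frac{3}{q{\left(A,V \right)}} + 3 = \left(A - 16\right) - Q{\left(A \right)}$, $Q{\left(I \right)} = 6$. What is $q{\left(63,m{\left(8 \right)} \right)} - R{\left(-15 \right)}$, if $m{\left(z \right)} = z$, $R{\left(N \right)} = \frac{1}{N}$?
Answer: $\frac{83}{570} \approx 0.14561$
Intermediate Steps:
$q{\left(A,V \right)} = \frac{3}{-25 + A}$ ($q{\left(A,V \right)} = \frac{3}{-3 + \left(\left(A - 16\right) - 6\right)} = \frac{3}{-3 + \left(\left(-16 + A\right) - 6\right)} = \frac{3}{-3 + \left(-22 + A\right)} = \frac{3}{-25 + A}$)
$q{\left(63,m{\left(8 \right)} \right)} - R{\left(-15 \right)} = \frac{3}{-25 + 63} - \frac{1}{-15} = \frac{3}{38} - - \frac{1}{15} = 3 \cdot \frac{1}{38} + \frac{1}{15} = \frac{3}{38} + \frac{1}{15} = \frac{83}{570}$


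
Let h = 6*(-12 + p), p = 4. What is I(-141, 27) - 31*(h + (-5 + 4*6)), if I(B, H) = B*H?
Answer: -2908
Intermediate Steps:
h = -48 (h = 6*(-12 + 4) = 6*(-8) = -48)
I(-141, 27) - 31*(h + (-5 + 4*6)) = -141*27 - 31*(-48 + (-5 + 4*6)) = -3807 - 31*(-48 + (-5 + 24)) = -3807 - 31*(-48 + 19) = -3807 - 31*(-29) = -3807 - 1*(-899) = -3807 + 899 = -2908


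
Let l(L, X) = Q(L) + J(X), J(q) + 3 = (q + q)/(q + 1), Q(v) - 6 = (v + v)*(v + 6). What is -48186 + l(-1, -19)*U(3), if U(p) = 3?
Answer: -144602/3 ≈ -48201.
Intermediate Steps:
Q(v) = 6 + 2*v*(6 + v) (Q(v) = 6 + (v + v)*(v + 6) = 6 + (2*v)*(6 + v) = 6 + 2*v*(6 + v))
J(q) = -3 + 2*q/(1 + q) (J(q) = -3 + (q + q)/(q + 1) = -3 + (2*q)/(1 + q) = -3 + 2*q/(1 + q))
l(L, X) = 6 + 2*L² + 12*L + (-3 - X)/(1 + X) (l(L, X) = (6 + 2*L² + 12*L) + (-3 - X)/(1 + X) = 6 + 2*L² + 12*L + (-3 - X)/(1 + X))
-48186 + l(-1, -19)*U(3) = -48186 + ((-3 - 1*(-19) + 2*(1 - 19)*(3 + (-1)² + 6*(-1)))/(1 - 19))*3 = -48186 + ((-3 + 19 + 2*(-18)*(3 + 1 - 6))/(-18))*3 = -48186 - (-3 + 19 + 2*(-18)*(-2))/18*3 = -48186 - (-3 + 19 + 72)/18*3 = -48186 - 1/18*88*3 = -48186 - 44/9*3 = -48186 - 44/3 = -144602/3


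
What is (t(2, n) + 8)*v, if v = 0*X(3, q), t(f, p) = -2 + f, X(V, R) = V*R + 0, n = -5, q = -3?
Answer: 0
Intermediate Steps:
X(V, R) = R*V (X(V, R) = R*V + 0 = R*V)
v = 0 (v = 0*(-3*3) = 0*(-9) = 0)
(t(2, n) + 8)*v = ((-2 + 2) + 8)*0 = (0 + 8)*0 = 8*0 = 0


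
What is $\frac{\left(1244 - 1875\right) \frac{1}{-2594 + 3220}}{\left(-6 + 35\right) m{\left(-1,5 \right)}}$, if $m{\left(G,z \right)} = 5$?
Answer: $- \frac{631}{90770} \approx -0.0069516$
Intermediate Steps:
$\frac{\left(1244 - 1875\right) \frac{1}{-2594 + 3220}}{\left(-6 + 35\right) m{\left(-1,5 \right)}} = \frac{\left(1244 - 1875\right) \frac{1}{-2594 + 3220}}{\left(-6 + 35\right) 5} = \frac{\left(-631\right) \frac{1}{626}}{29 \cdot 5} = \frac{\left(-631\right) \frac{1}{626}}{145} = \left(- \frac{631}{626}\right) \frac{1}{145} = - \frac{631}{90770}$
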